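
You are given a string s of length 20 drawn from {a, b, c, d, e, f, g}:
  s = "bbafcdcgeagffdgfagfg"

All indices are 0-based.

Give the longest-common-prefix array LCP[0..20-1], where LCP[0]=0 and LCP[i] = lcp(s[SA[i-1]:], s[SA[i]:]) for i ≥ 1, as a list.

sorted suffixes:
  #0 SA[0]=2  'afcdcgeagffdgfagfg'
  #1 SA[1]=9  'agffdgfagfg'
  #2 SA[2]=16  'agfg'
  #3 SA[3]=1  'bafcdcgeagffdgfagfg'
  #4 SA[4]=0  'bbafcdcgeagffdgfagfg'
  #5 SA[5]=4  'cdcgeagffdgfagfg'
  #6 SA[6]=6  'cgeagffdgfagfg'
  #7 SA[7]=5  'dcgeagffdgfagfg'
  #8 SA[8]=13  'dgfagfg'
  #9 SA[9]=8  'eagffdgfagfg'
  #10 SA[10]=15  'fagfg'
  #11 SA[11]=3  'fcdcgeagffdgfagfg'
  #12 SA[12]=12  'fdgfagfg'
  #13 SA[13]=11  'ffdgfagfg'
  #14 SA[14]=18  'fg'
  #15 SA[15]=19  'g'
  #16 SA[16]=7  'geagffdgfagfg'
  #17 SA[17]=14  'gfagfg'
  #18 SA[18]=10  'gffdgfagfg'
  #19 SA[19]=17  'gfg'

SA = [2, 9, 16, 1, 0, 4, 6, 5, 13, 8, 15, 3, 12, 11, 18, 19, 7, 14, 10, 17]
rank  pair      lcp
   1  s[2:],s[9:]  1  'a'
   2  s[9:],s[16:]  3  'agf'
   3  s[16:],s[1:]  0  ''
   4  s[1:],s[0:]  1  'b'
   5  s[0:],s[4:]  0  ''
   6  s[4:],s[6:]  1  'c'
   7  s[6:],s[5:]  0  ''
   8  s[5:],s[13:]  1  'd'
   9  s[13:],s[8:]  0  ''
  10  s[8:],s[15:]  0  ''
  11  s[15:],s[3:]  1  'f'
  12  s[3:],s[12:]  1  'f'
  13  s[12:],s[11:]  1  'f'
  14  s[11:],s[18:]  1  'f'
  15  s[18:],s[19:]  0  ''
  16  s[19:],s[7:]  1  'g'
  17  s[7:],s[14:]  1  'g'
  18  s[14:],s[10:]  2  'gf'
  19  s[10:],s[17:]  2  'gf'

[0, 1, 3, 0, 1, 0, 1, 0, 1, 0, 0, 1, 1, 1, 1, 0, 1, 1, 2, 2]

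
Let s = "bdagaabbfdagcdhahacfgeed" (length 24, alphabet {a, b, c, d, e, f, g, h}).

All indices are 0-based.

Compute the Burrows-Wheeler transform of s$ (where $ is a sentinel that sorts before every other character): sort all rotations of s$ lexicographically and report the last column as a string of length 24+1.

rank  rotation                   last
    0  $bdagaabbfdagcdhahacfgeed  d
    1  aabbfdagcdhahacfgeed$bdag  g
    2  abbfdagcdhahacfgeed$bdaga  a
    3  acfgeed$bdagaabbfdagcdhah  h
    4  agaabbfdagcdhahacfgeed$bd  d
    5  agcdhahacfgeed$bdagaabbfd  d
    6  ahacfgeed$bdagaabbfdagcdh  h
    7  bbfdagcdhahacfgeed$bdagaa  a
    8  bdagaabbfdagcdhahacfgeed$  $
    9  bfdagcdhahacfgeed$bdagaab  b
   10  cdhahacfgeed$bdagaabbfdag  g
   11  cfgeed$bdagaabbfdagcdhaha  a
   12  d$bdagaabbfdagcdhahacfgee  e
   13  dagaabbfdagcdhahacfgeed$b  b
   14  dagcdhahacfgeed$bdagaabbf  f
   15  dhahacfgeed$bdagaabbfdagc  c
   16  ed$bdagaabbfdagcdhahacfge  e
   17  eed$bdagaabbfdagcdhahacfg  g
   18  fdagcdhahacfgeed$bdagaabb  b
   19  fgeed$bdagaabbfdagcdhahac  c
   20  gaabbfdagcdhahacfgeed$bda  a
   21  gcdhahacfgeed$bdagaabbfda  a
   22  geed$bdagaabbfdagcdhahacf  f
   23  hacfgeed$bdagaabbfdagcdha  a
   24  hahacfgeed$bdagaabbfdagcd  d

dgahddha$bgaebfcegbcaafad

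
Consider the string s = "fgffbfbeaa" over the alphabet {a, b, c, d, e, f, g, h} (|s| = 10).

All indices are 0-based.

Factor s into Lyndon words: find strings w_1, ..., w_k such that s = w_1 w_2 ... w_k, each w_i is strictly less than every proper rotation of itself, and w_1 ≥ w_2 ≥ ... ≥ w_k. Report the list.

emit factor 1: 'fg' (i=0, period=2)
emit factor 2: 'f' (i=2, period=1)
emit factor 3: 'f' (i=3, period=1)
emit factor 4: 'bf' (i=4, period=2)
emit factor 5: 'be' (i=6, period=2)
emit factor 6: 'a' (i=8, period=1)
emit factor 7: 'a' (i=9, period=1)

["fg", "f", "f", "bf", "be", "a", "a"]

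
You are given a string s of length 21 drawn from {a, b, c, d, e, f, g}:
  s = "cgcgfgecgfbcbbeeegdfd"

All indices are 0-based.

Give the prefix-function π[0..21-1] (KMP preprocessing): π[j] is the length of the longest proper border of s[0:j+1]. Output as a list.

[0, 0, 1, 2, 0, 0, 0, 1, 2, 0, 0, 1, 0, 0, 0, 0, 0, 0, 0, 0, 0]

π[0] = 0
j=1 s[j]='g': π[1]=0 (border '')
j=2 s[j]='c': π[2]=1 (border 'c')
j=3 s[j]='g': π[3]=2 (border 'cg')
j=4 s[j]='f': k: 2→0; π[4]=0 (border '')
j=5 s[j]='g': π[5]=0 (border '')
j=6 s[j]='e': π[6]=0 (border '')
j=7 s[j]='c': π[7]=1 (border 'c')
j=8 s[j]='g': π[8]=2 (border 'cg')
j=9 s[j]='f': k: 2→0; π[9]=0 (border '')
j=10 s[j]='b': π[10]=0 (border '')
j=11 s[j]='c': π[11]=1 (border 'c')
j=12 s[j]='b': k: 1→0; π[12]=0 (border '')
j=13 s[j]='b': π[13]=0 (border '')
j=14 s[j]='e': π[14]=0 (border '')
j=15 s[j]='e': π[15]=0 (border '')
j=16 s[j]='e': π[16]=0 (border '')
j=17 s[j]='g': π[17]=0 (border '')
j=18 s[j]='d': π[18]=0 (border '')
j=19 s[j]='f': π[19]=0 (border '')
j=20 s[j]='d': π[20]=0 (border '')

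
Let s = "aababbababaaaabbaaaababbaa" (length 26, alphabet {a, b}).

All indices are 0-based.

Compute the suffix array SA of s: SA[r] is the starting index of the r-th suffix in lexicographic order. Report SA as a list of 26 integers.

[25, 24, 16, 10, 17, 11, 18, 0, 12, 8, 6, 19, 1, 21, 13, 3, 23, 15, 9, 7, 5, 20, 2, 22, 14, 4]

rank | idx | suffix
   0 |  25 | a
   1 |  24 | aa
   2 |  16 | aaaababbaa
   3 |  10 | aaaabbaaaababbaa
   4 |  17 | aaababbaa
   5 |  11 | aaabbaaaababbaa
   6 |  18 | aababbaa
   7 |   0 | aababbababaaaabbaaaababbaa
   8 |  12 | aabbaaaababbaa
   9 |   8 | abaaaabbaaaababbaa
  10 |   6 | ababaaaabbaaaababbaa
  11 |  19 | ababbaa
  12 |   1 | ababbababaaaabbaaaababbaa
  13 |  21 | abbaa
  14 |  13 | abbaaaababbaa
  15 |   3 | abbababaaaabbaaaababbaa
  16 |  23 | baa
  17 |  15 | baaaababbaa
  18 |   9 | baaaabbaaaababbaa
  19 |   7 | babaaaabbaaaababbaa
  20 |   5 | bababaaaabbaaaababbaa
  21 |  20 | babbaa
  22 |   2 | babbababaaaabbaaaababbaa
  23 |  22 | bbaa
  24 |  14 | bbaaaababbaa
  25 |   4 | bbababaaaabbaaaababbaa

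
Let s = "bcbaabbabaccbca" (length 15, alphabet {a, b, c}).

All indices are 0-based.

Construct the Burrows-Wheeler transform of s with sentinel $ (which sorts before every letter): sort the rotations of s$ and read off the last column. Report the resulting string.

acbbabcbaac$bbca

rank  rotation          last
    0  $bcbaabbabaccbca  a
    1  a$bcbaabbabaccbc  c
    2  aabbabaccbca$bcb  b
    3  abaccbca$bcbaabb  b
    4  abbabaccbca$bcba  a
    5  accbca$bcbaabbab  b
    6  baabbabaccbca$bc  c
    7  babaccbca$bcbaab  b
    8  baccbca$bcbaabba  a
    9  bbabaccbca$bcbaa  a
   10  bca$bcbaabbabacc  c
   11  bcbaabbabaccbca$  $
   12  ca$bcbaabbabaccb  b
   13  cbaabbabaccbca$b  b
   14  cbca$bcbaabbabac  c
   15  ccbca$bcbaabbaba  a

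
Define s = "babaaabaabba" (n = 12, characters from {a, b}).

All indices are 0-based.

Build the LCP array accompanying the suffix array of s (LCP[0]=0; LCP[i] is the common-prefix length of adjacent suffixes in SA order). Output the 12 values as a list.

[0, 1, 2, 3, 1, 4, 2, 0, 2, 3, 2, 1]

rank | idx | suffix
   0 |  11 | a
   1 |   3 | aaabaabba
   2 |   4 | aabaabba
   3 |   7 | aabba
   4 |   1 | abaaabaabba
   5 |   5 | abaabba
   6 |   8 | abba
   7 |  10 | ba
   8 |   2 | baaabaabba
   9 |   6 | baabba
  10 |   0 | babaaabaabba
  11 |   9 | bba

SA = [11, 3, 4, 7, 1, 5, 8, 10, 2, 6, 0, 9]
[i] adj suffixes → lcp
  [1] 11/3 → 1 ('a')
  [2] 3/4 → 2 ('aa')
  [3] 4/7 → 3 ('aab')
  [4] 7/1 → 1 ('a')
  [5] 1/5 → 4 ('abaa')
  [6] 5/8 → 2 ('ab')
  [7] 8/10 → 0 ('')
  [8] 10/2 → 2 ('ba')
  [9] 2/6 → 3 ('baa')
  [10] 6/0 → 2 ('ba')
  [11] 0/9 → 1 ('b')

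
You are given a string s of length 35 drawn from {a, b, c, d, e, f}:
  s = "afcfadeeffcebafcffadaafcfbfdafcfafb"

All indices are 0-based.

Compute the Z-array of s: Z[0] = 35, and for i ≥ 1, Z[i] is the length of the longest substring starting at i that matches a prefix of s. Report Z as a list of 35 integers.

Z[0]=35
i=1: i≥r, start 0; Z[1]=0
i=2: i≥r, start 0; Z[2]=0
i=3: i≥r, start 0; Z[3]=0
i=4: i≥r, start 0; Z[4]=1 extend→box=[4,5)
i=5: i≥r, start 0; Z[5]=0
i=6: i≥r, start 0; Z[6]=0
i=7: i≥r, start 0; Z[7]=0
i=8: i≥r, start 0; Z[8]=0
i=9: i≥r, start 0; Z[9]=0
i=10: i≥r, start 0; Z[10]=0
i=11: i≥r, start 0; Z[11]=0
i=12: i≥r, start 0; Z[12]=0
i=13: i≥r, start 0; Z[13]=4 extend→box=[13,17)
i=14: min(r-i=3, Z[1]=0)=0; Z[14]=0
i=15: min(r-i=2, Z[2]=0)=0; Z[15]=0
i=16: min(r-i=1, Z[3]=0)=0; Z[16]=0
i=17: i≥r, start 0; Z[17]=0
i=18: i≥r, start 0; Z[18]=1 extend→box=[18,19)
i=19: i≥r, start 0; Z[19]=0
i=20: i≥r, start 0; Z[20]=1 extend→box=[20,21)
i=21: i≥r, start 0; Z[21]=4 extend→box=[21,25)
i=22: min(r-i=3, Z[1]=0)=0; Z[22]=0
i=23: min(r-i=2, Z[2]=0)=0; Z[23]=0
i=24: min(r-i=1, Z[3]=0)=0; Z[24]=0
i=25: i≥r, start 0; Z[25]=0
i=26: i≥r, start 0; Z[26]=0
i=27: i≥r, start 0; Z[27]=0
i=28: i≥r, start 0; Z[28]=5 extend→box=[28,33)
i=29: min(r-i=4, Z[1]=0)=0; Z[29]=0
i=30: min(r-i=3, Z[2]=0)=0; Z[30]=0
i=31: min(r-i=2, Z[3]=0)=0; Z[31]=0
i=32: min(r-i=1, Z[4]=1)=1; Z[32]=2 extend→box=[32,34)
i=33: min(r-i=1, Z[1]=0)=0; Z[33]=0
i=34: i≥r, start 0; Z[34]=0

[35, 0, 0, 0, 1, 0, 0, 0, 0, 0, 0, 0, 0, 4, 0, 0, 0, 0, 1, 0, 1, 4, 0, 0, 0, 0, 0, 0, 5, 0, 0, 0, 2, 0, 0]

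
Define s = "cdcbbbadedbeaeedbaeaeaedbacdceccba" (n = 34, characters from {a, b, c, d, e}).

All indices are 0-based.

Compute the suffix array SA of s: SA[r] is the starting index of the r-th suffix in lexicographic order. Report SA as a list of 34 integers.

[33, 25, 6, 17, 19, 21, 12, 32, 24, 5, 16, 4, 3, 10, 31, 2, 30, 0, 26, 28, 23, 15, 9, 1, 27, 7, 18, 20, 11, 29, 22, 14, 8, 13]

rank | idx | suffix
   0 |  33 | a
   1 |  25 | acdceccba
   2 |   6 | adedbeaeedbaeaeaedbacdceccba
   3 |  17 | aeaeaedbacdceccba
   4 |  19 | aeaedbacdceccba
   5 |  21 | aedbacdceccba
   6 |  12 | aeedbaeaeaedbacdceccba
   7 |  32 | ba
   8 |  24 | bacdceccba
   9 |   5 | badedbeaeedbaeaeaedbacdceccba
  10 |  16 | baeaeaedbacdceccba
  11 |   4 | bbadedbeaeedbaeaeaedbacdceccba
  12 |   3 | bbbadedbeaeedbaeaeaedbacdceccba
  13 |  10 | beaeedbaeaeaedbacdceccba
  14 |  31 | cba
  15 |   2 | cbbbadedbeaeedbaeaeaedbacdceccba
  16 |  30 | ccba
  17 |   0 | cdcbbbadedbeaeedbaeaeaedbacdceccba
  18 |  26 | cdceccba
  19 |  28 | ceccba
  20 |  23 | dbacdceccba
  21 |  15 | dbaeaeaedbacdceccba
  22 |   9 | dbeaeedbaeaeaedbacdceccba
  23 |   1 | dcbbbadedbeaeedbaeaeaedbacdceccba
  24 |  27 | dceccba
  25 |   7 | dedbeaeedbaeaeaedbacdceccba
  26 |  18 | eaeaedbacdceccba
  27 |  20 | eaedbacdceccba
  28 |  11 | eaeedbaeaeaedbacdceccba
  29 |  29 | eccba
  30 |  22 | edbacdceccba
  31 |  14 | edbaeaeaedbacdceccba
  32 |   8 | edbeaeedbaeaeaedbacdceccba
  33 |  13 | eedbaeaeaedbacdceccba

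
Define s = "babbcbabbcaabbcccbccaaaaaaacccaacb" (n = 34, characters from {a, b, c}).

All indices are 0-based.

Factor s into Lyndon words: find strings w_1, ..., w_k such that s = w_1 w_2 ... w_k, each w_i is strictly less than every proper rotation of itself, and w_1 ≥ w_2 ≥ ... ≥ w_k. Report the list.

emit factor 1: 'b' (i=0, period=1)
emit factor 2: 'abbcb' (i=1, period=5)
emit factor 3: 'abbc' (i=6, period=4)
emit factor 4: 'aabbcccbcc' (i=10, period=10)
emit factor 5: 'aaaaaaacccaacb' (i=20, period=14)

["b", "abbcb", "abbc", "aabbcccbcc", "aaaaaaacccaacb"]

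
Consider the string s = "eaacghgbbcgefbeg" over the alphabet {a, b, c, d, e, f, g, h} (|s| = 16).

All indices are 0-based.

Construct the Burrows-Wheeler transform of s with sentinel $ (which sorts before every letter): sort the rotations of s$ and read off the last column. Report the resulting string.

geagbfba$gbeehccg

rank  rotation           last
    0  $eaacghgbbcgefbeg  g
    1  aacghgbbcgefbeg$e  e
    2  acghgbbcgefbeg$ea  a
    3  bbcgefbeg$eaacghg  g
    4  bcgefbeg$eaacghgb  b
    5  beg$eaacghgbbcgef  f
    6  cgefbeg$eaacghgbb  b
    7  cghgbbcgefbeg$eaa  a
    8  eaacghgbbcgefbeg$  $
    9  efbeg$eaacghgbbcg  g
   10  eg$eaacghgbbcgefb  b
   11  fbeg$eaacghgbbcge  e
   12  g$eaacghgbbcgefbe  e
   13  gbbcgefbeg$eaacgh  h
   14  gefbeg$eaacghgbbc  c
   15  ghgbbcgefbeg$eaac  c
   16  hgbbcgefbeg$eaacg  g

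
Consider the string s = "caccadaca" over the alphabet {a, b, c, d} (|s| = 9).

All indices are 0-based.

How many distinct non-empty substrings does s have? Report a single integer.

rank→(start, suffix):
  0 → (8, 'a')
  1 → (6, 'aca')
  2 → (1, 'accadaca')
  3 → (4, 'adaca')
  4 → (7, 'ca')
  5 → (0, 'caccadaca')
  6 → (3, 'cadaca')
  7 → (2, 'ccadaca')
  8 → (5, 'daca')

SA = [8, 6, 1, 4, 7, 0, 3, 2, 5]
rank  pair      lcp
   1  s[8:],s[6:]  1  'a'
   2  s[6:],s[1:]  2  'ac'
   3  s[1:],s[4:]  1  'a'
   4  s[4:],s[7:]  0  ''
   5  s[7:],s[0:]  2  'ca'
   6  s[0:],s[3:]  2  'ca'
   7  s[3:],s[2:]  1  'c'
   8  s[2:],s[5:]  0  ''

n(n+1)/2 = 9·10/2 = 45
Σ LCP = 0 + 1 + 2 + 1 + 0 + 2 + 2 + 1 + 0 = 9
distinct = 45 − 9 = 36

36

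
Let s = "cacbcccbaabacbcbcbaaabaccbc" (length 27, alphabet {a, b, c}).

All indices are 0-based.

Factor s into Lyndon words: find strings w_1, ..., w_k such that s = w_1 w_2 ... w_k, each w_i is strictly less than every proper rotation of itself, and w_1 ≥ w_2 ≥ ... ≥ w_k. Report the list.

emit factor 1: 'c' (i=0, period=1)
emit factor 2: 'acbcccb' (i=1, period=7)
emit factor 3: 'aabacbcbcb' (i=8, period=10)
emit factor 4: 'aaabaccbc' (i=18, period=9)

["c", "acbcccb", "aabacbcbcb", "aaabaccbc"]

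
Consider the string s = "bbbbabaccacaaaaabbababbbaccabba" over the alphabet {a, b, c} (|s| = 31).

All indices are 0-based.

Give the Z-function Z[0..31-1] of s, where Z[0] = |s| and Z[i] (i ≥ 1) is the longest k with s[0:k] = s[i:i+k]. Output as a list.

Z[0]=31
i=1: outside box; Z[1]=3 extend→box=[1,4)
i=2: min(r-i=2, Z[1]=3)=2; Z[2]=2
i=3: min(r-i=1, Z[2]=2)=1; Z[3]=1
i=4: outside box; Z[4]=0
i=5: outside box; Z[5]=1 extend→box=[5,6)
i=6: outside box; Z[6]=0
i=7: outside box; Z[7]=0
i=8: outside box; Z[8]=0
i=9: outside box; Z[9]=0
i=10: outside box; Z[10]=0
i=11: outside box; Z[11]=0
i=12: outside box; Z[12]=0
i=13: outside box; Z[13]=0
i=14: outside box; Z[14]=0
i=15: outside box; Z[15]=0
i=16: outside box; Z[16]=2 extend→box=[16,18)
i=17: min(r-i=1, Z[1]=3)=1; Z[17]=1
i=18: outside box; Z[18]=0
i=19: outside box; Z[19]=1 extend→box=[19,20)
i=20: outside box; Z[20]=0
i=21: outside box; Z[21]=3 extend→box=[21,24)
i=22: min(r-i=2, Z[1]=3)=2; Z[22]=2
i=23: min(r-i=1, Z[2]=2)=1; Z[23]=1
i=24: outside box; Z[24]=0
i=25: outside box; Z[25]=0
i=26: outside box; Z[26]=0
i=27: outside box; Z[27]=0
i=28: outside box; Z[28]=2 extend→box=[28,30)
i=29: min(r-i=1, Z[1]=3)=1; Z[29]=1
i=30: outside box; Z[30]=0

[31, 3, 2, 1, 0, 1, 0, 0, 0, 0, 0, 0, 0, 0, 0, 0, 2, 1, 0, 1, 0, 3, 2, 1, 0, 0, 0, 0, 2, 1, 0]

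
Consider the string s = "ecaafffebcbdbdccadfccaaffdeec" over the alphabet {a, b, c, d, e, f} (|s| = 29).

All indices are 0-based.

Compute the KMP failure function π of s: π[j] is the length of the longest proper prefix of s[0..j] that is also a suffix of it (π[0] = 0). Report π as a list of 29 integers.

π[0] = 0
j=1 s[j]='c': π[1]=0 (border '')
j=2 s[j]='a': π[2]=0 (border '')
j=3 s[j]='a': π[3]=0 (border '')
j=4 s[j]='f': π[4]=0 (border '')
j=5 s[j]='f': π[5]=0 (border '')
j=6 s[j]='f': π[6]=0 (border '')
j=7 s[j]='e': π[7]=1 (border 'e')
j=8 s[j]='b': k: 1→0; π[8]=0 (border '')
j=9 s[j]='c': π[9]=0 (border '')
j=10 s[j]='b': π[10]=0 (border '')
j=11 s[j]='d': π[11]=0 (border '')
j=12 s[j]='b': π[12]=0 (border '')
j=13 s[j]='d': π[13]=0 (border '')
j=14 s[j]='c': π[14]=0 (border '')
j=15 s[j]='c': π[15]=0 (border '')
j=16 s[j]='a': π[16]=0 (border '')
j=17 s[j]='d': π[17]=0 (border '')
j=18 s[j]='f': π[18]=0 (border '')
j=19 s[j]='c': π[19]=0 (border '')
j=20 s[j]='c': π[20]=0 (border '')
j=21 s[j]='a': π[21]=0 (border '')
j=22 s[j]='a': π[22]=0 (border '')
j=23 s[j]='f': π[23]=0 (border '')
j=24 s[j]='f': π[24]=0 (border '')
j=25 s[j]='d': π[25]=0 (border '')
j=26 s[j]='e': π[26]=1 (border 'e')
j=27 s[j]='e': k: 1→0; π[27]=1 (border 'e')
j=28 s[j]='c': π[28]=2 (border 'ec')

[0, 0, 0, 0, 0, 0, 0, 1, 0, 0, 0, 0, 0, 0, 0, 0, 0, 0, 0, 0, 0, 0, 0, 0, 0, 0, 1, 1, 2]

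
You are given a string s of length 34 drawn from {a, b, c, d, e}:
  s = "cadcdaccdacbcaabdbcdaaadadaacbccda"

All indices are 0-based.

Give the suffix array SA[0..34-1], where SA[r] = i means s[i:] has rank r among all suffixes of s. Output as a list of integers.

rank | idx | suffix
   0 |  33 | a
   1 |  20 | aaadadaacbccda
   2 |  13 | aabdbcdaaadadaacbccda
   3 |  26 | aacbccda
   4 |  21 | aadadaacbccda
   5 |  14 | abdbcdaaadadaacbccda
   6 |   9 | acbcaabdbcdaaadadaacbccda
   7 |  27 | acbccda
   8 |   5 | accdacbcaabdbcdaaadadaacbccda
   9 |  24 | adaacbccda
  10 |  22 | adadaacbccda
  11 |   1 | adcdaccdacbcaabdbcdaaadadaacbccda
  12 |  11 | bcaabdbcdaaadadaacbccda
  13 |  29 | bccda
  14 |  17 | bcdaaadadaacbccda
  15 |  15 | bdbcdaaadadaacbccda
  16 |  12 | caabdbcdaaadadaacbccda
  17 |   0 | cadcdaccdacbcaabdbcdaaadadaacbccda
  18 |  10 | cbcaabdbcdaaadadaacbccda
  19 |  28 | cbccda
  20 |  30 | ccda
  21 |   6 | ccdacbcaabdbcdaaadadaacbccda
  22 |  31 | cda
  23 |  18 | cdaaadadaacbccda
  24 |   7 | cdacbcaabdbcdaaadadaacbccda
  25 |   3 | cdaccdacbcaabdbcdaaadadaacbccda
  26 |  32 | da
  27 |  19 | daaadadaacbccda
  28 |  25 | daacbccda
  29 |   8 | dacbcaabdbcdaaadadaacbccda
  30 |   4 | daccdacbcaabdbcdaaadadaacbccda
  31 |  23 | dadaacbccda
  32 |  16 | dbcdaaadadaacbccda
  33 |   2 | dcdaccdacbcaabdbcdaaadadaacbccda

[33, 20, 13, 26, 21, 14, 9, 27, 5, 24, 22, 1, 11, 29, 17, 15, 12, 0, 10, 28, 30, 6, 31, 18, 7, 3, 32, 19, 25, 8, 4, 23, 16, 2]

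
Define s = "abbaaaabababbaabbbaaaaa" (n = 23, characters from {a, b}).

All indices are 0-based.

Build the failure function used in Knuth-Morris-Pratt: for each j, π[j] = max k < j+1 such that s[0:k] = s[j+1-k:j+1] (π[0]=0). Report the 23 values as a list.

[0, 0, 0, 1, 1, 1, 1, 2, 1, 2, 1, 2, 3, 4, 5, 2, 3, 0, 1, 1, 1, 1, 1]

π[0] = 0
j=1 s[j]='b': π[1]=0 (border '')
j=2 s[j]='b': π[2]=0 (border '')
j=3 s[j]='a': π[3]=1 (border 'a')
j=4 s[j]='a': k: 1→0; π[4]=1 (border 'a')
j=5 s[j]='a': k: 1→0; π[5]=1 (border 'a')
j=6 s[j]='a': k: 1→0; π[6]=1 (border 'a')
j=7 s[j]='b': π[7]=2 (border 'ab')
j=8 s[j]='a': k: 2→0; π[8]=1 (border 'a')
j=9 s[j]='b': π[9]=2 (border 'ab')
j=10 s[j]='a': k: 2→0; π[10]=1 (border 'a')
j=11 s[j]='b': π[11]=2 (border 'ab')
j=12 s[j]='b': π[12]=3 (border 'abb')
j=13 s[j]='a': π[13]=4 (border 'abba')
j=14 s[j]='a': π[14]=5 (border 'abbaa')
j=15 s[j]='b': k: 5→1; π[15]=2 (border 'ab')
j=16 s[j]='b': π[16]=3 (border 'abb')
j=17 s[j]='b': k: 3→0; π[17]=0 (border '')
j=18 s[j]='a': π[18]=1 (border 'a')
j=19 s[j]='a': k: 1→0; π[19]=1 (border 'a')
j=20 s[j]='a': k: 1→0; π[20]=1 (border 'a')
j=21 s[j]='a': k: 1→0; π[21]=1 (border 'a')
j=22 s[j]='a': k: 1→0; π[22]=1 (border 'a')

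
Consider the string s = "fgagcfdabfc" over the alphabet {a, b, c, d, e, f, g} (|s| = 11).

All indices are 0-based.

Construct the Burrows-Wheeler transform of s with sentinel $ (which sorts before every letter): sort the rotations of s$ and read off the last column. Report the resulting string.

cdgafgfbc$fa

rank  rotation      last
    0  $fgagcfdabfc  c
    1  abfc$fgagcfd  d
    2  agcfdabfc$fg  g
    3  bfc$fgagcfda  a
    4  c$fgagcfdabf  f
    5  cfdabfc$fgag  g
    6  dabfc$fgagcf  f
    7  fc$fgagcfdab  b
    8  fdabfc$fgagc  c
    9  fgagcfdabfc$  $
   10  gagcfdabfc$f  f
   11  gcfdabfc$fga  a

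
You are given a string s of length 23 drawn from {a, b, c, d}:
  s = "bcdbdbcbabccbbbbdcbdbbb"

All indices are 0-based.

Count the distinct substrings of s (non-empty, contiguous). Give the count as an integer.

rank→(start, suffix):
  0 → (8, 'abccbbbbdcbdbbb')
  1 → (22, 'b')
  2 → (7, 'babccbbbbdcbdbbb')
  3 → (21, 'bb')
  4 → (20, 'bbb')
  5 → (12, 'bbbbdcbdbbb')
  6 → (13, 'bbbdcbdbbb')
  7 → (14, 'bbdcbdbbb')
  8 → (5, 'bcbabccbbbbdcbdbbb')
  9 → (9, 'bccbbbbdcbdbbb')
  10 → (0, 'bcdbdbcbabccbbbbdcbdbbb')
  11 → (18, 'bdbbb')
  12 → (3, 'bdbcbabccbbbbdcbdbbb')
  13 → (15, 'bdcbdbbb')
  14 → (6, 'cbabccbbbbdcbdbbb')
  15 → (11, 'cbbbbdcbdbbb')
  16 → (17, 'cbdbbb')
  17 → (10, 'ccbbbbdcbdbbb')
  18 → (1, 'cdbdbcbabccbbbbdcbdbbb')
  19 → (19, 'dbbb')
  20 → (4, 'dbcbabccbbbbdcbdbbb')
  21 → (2, 'dbdbcbabccbbbbdcbdbbb')
  22 → (16, 'dcbdbbb')

SA = [8, 22, 7, 21, 20, 12, 13, 14, 5, 9, 0, 18, 3, 15, 6, 11, 17, 10, 1, 19, 4, 2, 16]
rank  pair      lcp
   1  s[8:],s[22:]  0  ''
   2  s[22:],s[7:]  1  'b'
   3  s[7:],s[21:]  1  'b'
   4  s[21:],s[20:]  2  'bb'
   5  s[20:],s[12:]  3  'bbb'
   6  s[12:],s[13:]  3  'bbb'
   7  s[13:],s[14:]  2  'bb'
   8  s[14:],s[5:]  1  'b'
   9  s[5:],s[9:]  2  'bc'
  10  s[9:],s[0:]  2  'bc'
  11  s[0:],s[18:]  1  'b'
  12  s[18:],s[3:]  3  'bdb'
  13  s[3:],s[15:]  2  'bd'
  14  s[15:],s[6:]  0  ''
  15  s[6:],s[11:]  2  'cb'
  16  s[11:],s[17:]  2  'cb'
  17  s[17:],s[10:]  1  'c'
  18  s[10:],s[1:]  1  'c'
  19  s[1:],s[19:]  0  ''
  20  s[19:],s[4:]  2  'db'
  21  s[4:],s[2:]  2  'db'
  22  s[2:],s[16:]  1  'd'

n(n+1)/2 = 23·24/2 = 276
Σ LCP = 0 + 0 + 1 + 1 + 2 + 3 + 3 + 2 + 1 + 2 + 2 + 1 + 3 + 2 + 0 + 2 + 2 + 1 + 1 + 0 + 2 + 2 + 1 = 34
distinct = 276 − 34 = 242

242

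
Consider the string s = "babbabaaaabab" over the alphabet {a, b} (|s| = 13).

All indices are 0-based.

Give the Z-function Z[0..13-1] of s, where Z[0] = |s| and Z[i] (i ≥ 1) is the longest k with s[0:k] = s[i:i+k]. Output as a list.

Z[0]=13
i=1: i≥r, start 0; Z[1]=0
i=2: i≥r, start 0; Z[2]=1 extend→box=[2,3)
i=3: i≥r, start 0; Z[3]=3 extend→box=[3,6)
i=4: min(r-i=2, Z[1]=0)=0; Z[4]=0
i=5: min(r-i=1, Z[2]=1)=1; Z[5]=2 extend→box=[5,7)
i=6: min(r-i=1, Z[1]=0)=0; Z[6]=0
i=7: i≥r, start 0; Z[7]=0
i=8: i≥r, start 0; Z[8]=0
i=9: i≥r, start 0; Z[9]=0
i=10: i≥r, start 0; Z[10]=3 extend→box=[10,13)
i=11: min(r-i=2, Z[1]=0)=0; Z[11]=0
i=12: min(r-i=1, Z[2]=1)=1; Z[12]=1

[13, 0, 1, 3, 0, 2, 0, 0, 0, 0, 3, 0, 1]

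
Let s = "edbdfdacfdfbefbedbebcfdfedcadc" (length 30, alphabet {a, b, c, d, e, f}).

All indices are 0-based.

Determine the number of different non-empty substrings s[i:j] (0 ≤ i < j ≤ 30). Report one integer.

424

sorted suffixes:
  #0 SA[0]=6  'acfdfbefbedbebcfdfedcadc'
  #1 SA[1]=27  'adc'
  #2 SA[2]=19  'bcfdfedcadc'
  #3 SA[3]=2  'bdfdacfdfbefbedbebcfdfedcadc'
  #4 SA[4]=17  'bebcfdfedcadc'
  #5 SA[5]=14  'bedbebcfdfedcadc'
  #6 SA[6]=11  'befbedbebcfdfedcadc'
  #7 SA[7]=29  'c'
  #8 SA[8]=26  'cadc'
  #9 SA[9]=7  'cfdfbefbedbebcfdfedcadc'
  #10 SA[10]=20  'cfdfedcadc'
  #11 SA[11]=5  'dacfdfbefbedbebcfdfedcadc'
  #12 SA[12]=1  'dbdfdacfdfbefbedbebcfdfedcadc'
  #13 SA[13]=16  'dbebcfdfedcadc'
  #14 SA[14]=28  'dc'
  #15 SA[15]=25  'dcadc'
  #16 SA[16]=9  'dfbefbedbebcfdfedcadc'
  #17 SA[17]=3  'dfdacfdfbefbedbebcfdfedcadc'
  #18 SA[18]=22  'dfedcadc'
  #19 SA[19]=18  'ebcfdfedcadc'
  #20 SA[20]=0  'edbdfdacfdfbefbedbebcfdfedcadc'
  #21 SA[21]=15  'edbebcfdfedcadc'
  #22 SA[22]=24  'edcadc'
  #23 SA[23]=12  'efbedbebcfdfedcadc'
  #24 SA[24]=13  'fbedbebcfdfedcadc'
  #25 SA[25]=10  'fbefbedbebcfdfedcadc'
  #26 SA[26]=4  'fdacfdfbefbedbebcfdfedcadc'
  #27 SA[27]=8  'fdfbefbedbebcfdfedcadc'
  #28 SA[28]=21  'fdfedcadc'
  #29 SA[29]=23  'fedcadc'

SA = [6, 27, 19, 2, 17, 14, 11, 29, 26, 7, 20, 5, 1, 16, 28, 25, 9, 3, 22, 18, 0, 15, 24, 12, 13, 10, 4, 8, 21, 23]
rank  pair      lcp
   1  s[6:],s[27:]  1  'a'
   2  s[27:],s[19:]  0  ''
   3  s[19:],s[2:]  1  'b'
   4  s[2:],s[17:]  1  'b'
   5  s[17:],s[14:]  2  'be'
   6  s[14:],s[11:]  2  'be'
   7  s[11:],s[29:]  0  ''
   8  s[29:],s[26:]  1  'c'
   9  s[26:],s[7:]  1  'c'
  10  s[7:],s[20:]  4  'cfdf'
  11  s[20:],s[5:]  0  ''
  12  s[5:],s[1:]  1  'd'
  13  s[1:],s[16:]  2  'db'
  14  s[16:],s[28:]  1  'd'
  15  s[28:],s[25:]  2  'dc'
  16  s[25:],s[9:]  1  'd'
  17  s[9:],s[3:]  2  'df'
  18  s[3:],s[22:]  2  'df'
  19  s[22:],s[18:]  0  ''
  20  s[18:],s[0:]  1  'e'
  21  s[0:],s[15:]  3  'edb'
  22  s[15:],s[24:]  2  'ed'
  23  s[24:],s[12:]  1  'e'
  24  s[12:],s[13:]  0  ''
  25  s[13:],s[10:]  3  'fbe'
  26  s[10:],s[4:]  1  'f'
  27  s[4:],s[8:]  2  'fd'
  28  s[8:],s[21:]  3  'fdf'
  29  s[21:],s[23:]  1  'f'

n(n+1)/2 = 30·31/2 = 465
Σ LCP = 0 + 1 + 0 + 1 + 1 + 2 + 2 + 0 + 1 + 1 + 4 + 0 + 1 + 2 + 1 + 2 + 1 + 2 + 2 + 0 + 1 + 3 + 2 + 1 + 0 + 3 + 1 + 2 + 3 + 1 = 41
distinct = 465 − 41 = 424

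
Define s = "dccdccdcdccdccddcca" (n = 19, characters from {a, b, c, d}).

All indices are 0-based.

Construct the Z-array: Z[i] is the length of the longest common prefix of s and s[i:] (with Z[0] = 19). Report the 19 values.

[19, 0, 0, 5, 0, 0, 2, 0, 7, 0, 0, 4, 0, 0, 1, 3, 0, 0, 0]

Z[0]=19
i=1: i≥r, start 0; Z[1]=0
i=2: i≥r, start 0; Z[2]=0
i=3: i≥r, start 0; Z[3]=5 scan→box=[3,8)
i=4: min(r-i=4, Z[1]=0)=0; Z[4]=0
i=5: min(r-i=3, Z[2]=0)=0; Z[5]=0
i=6: min(r-i=2, Z[3]=5)=2; Z[6]=2
i=7: min(r-i=1, Z[4]=0)=0; Z[7]=0
i=8: i≥r, start 0; Z[8]=7 scan→box=[8,15)
i=9: min(r-i=6, Z[1]=0)=0; Z[9]=0
i=10: min(r-i=5, Z[2]=0)=0; Z[10]=0
i=11: min(r-i=4, Z[3]=5)=4; Z[11]=4
i=12: min(r-i=3, Z[4]=0)=0; Z[12]=0
i=13: min(r-i=2, Z[5]=0)=0; Z[13]=0
i=14: min(r-i=1, Z[6]=2)=1; Z[14]=1
i=15: i≥r, start 0; Z[15]=3 scan→box=[15,18)
i=16: min(r-i=2, Z[1]=0)=0; Z[16]=0
i=17: min(r-i=1, Z[2]=0)=0; Z[17]=0
i=18: i≥r, start 0; Z[18]=0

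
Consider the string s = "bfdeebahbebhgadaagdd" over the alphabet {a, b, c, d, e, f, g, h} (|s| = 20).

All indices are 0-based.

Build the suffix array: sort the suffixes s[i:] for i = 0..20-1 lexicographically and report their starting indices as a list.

rank→(start, suffix):
  0 → (15, 'aagdd')
  1 → (13, 'adaagdd')
  2 → (16, 'agdd')
  3 → (6, 'ahbebhgadaagdd')
  4 → (5, 'bahbebhgadaagdd')
  5 → (8, 'bebhgadaagdd')
  6 → (0, 'bfdeebahbebhgadaagdd')
  7 → (10, 'bhgadaagdd')
  8 → (19, 'd')
  9 → (14, 'daagdd')
  10 → (18, 'dd')
  11 → (2, 'deebahbebhgadaagdd')
  12 → (4, 'ebahbebhgadaagdd')
  13 → (9, 'ebhgadaagdd')
  14 → (3, 'eebahbebhgadaagdd')
  15 → (1, 'fdeebahbebhgadaagdd')
  16 → (12, 'gadaagdd')
  17 → (17, 'gdd')
  18 → (7, 'hbebhgadaagdd')
  19 → (11, 'hgadaagdd')

[15, 13, 16, 6, 5, 8, 0, 10, 19, 14, 18, 2, 4, 9, 3, 1, 12, 17, 7, 11]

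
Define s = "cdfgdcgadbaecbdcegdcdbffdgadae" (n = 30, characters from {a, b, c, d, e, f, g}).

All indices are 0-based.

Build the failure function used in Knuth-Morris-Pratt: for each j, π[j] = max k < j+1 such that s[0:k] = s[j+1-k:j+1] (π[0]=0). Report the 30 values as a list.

[0, 0, 0, 0, 0, 1, 0, 0, 0, 0, 0, 0, 1, 0, 0, 1, 0, 0, 0, 1, 2, 0, 0, 0, 0, 0, 0, 0, 0, 0]

π[0] = 0
j=1 s[j]='d': π[1]=0 (border '')
j=2 s[j]='f': π[2]=0 (border '')
j=3 s[j]='g': π[3]=0 (border '')
j=4 s[j]='d': π[4]=0 (border '')
j=5 s[j]='c': π[5]=1 (border 'c')
j=6 s[j]='g': k: 1→0; π[6]=0 (border '')
j=7 s[j]='a': π[7]=0 (border '')
j=8 s[j]='d': π[8]=0 (border '')
j=9 s[j]='b': π[9]=0 (border '')
j=10 s[j]='a': π[10]=0 (border '')
j=11 s[j]='e': π[11]=0 (border '')
j=12 s[j]='c': π[12]=1 (border 'c')
j=13 s[j]='b': k: 1→0; π[13]=0 (border '')
j=14 s[j]='d': π[14]=0 (border '')
j=15 s[j]='c': π[15]=1 (border 'c')
j=16 s[j]='e': k: 1→0; π[16]=0 (border '')
j=17 s[j]='g': π[17]=0 (border '')
j=18 s[j]='d': π[18]=0 (border '')
j=19 s[j]='c': π[19]=1 (border 'c')
j=20 s[j]='d': π[20]=2 (border 'cd')
j=21 s[j]='b': k: 2→0; π[21]=0 (border '')
j=22 s[j]='f': π[22]=0 (border '')
j=23 s[j]='f': π[23]=0 (border '')
j=24 s[j]='d': π[24]=0 (border '')
j=25 s[j]='g': π[25]=0 (border '')
j=26 s[j]='a': π[26]=0 (border '')
j=27 s[j]='d': π[27]=0 (border '')
j=28 s[j]='a': π[28]=0 (border '')
j=29 s[j]='e': π[29]=0 (border '')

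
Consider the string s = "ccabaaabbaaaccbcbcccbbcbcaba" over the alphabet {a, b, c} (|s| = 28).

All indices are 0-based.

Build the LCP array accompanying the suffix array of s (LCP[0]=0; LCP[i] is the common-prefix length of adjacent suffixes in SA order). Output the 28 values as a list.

sorted suffixes:
  #0 SA[0]=27  'a'
  #1 SA[1]=4  'aaabbaaaccbcbcccbbcbcaba'
  #2 SA[2]=9  'aaaccbcbcccbbcbcaba'
  #3 SA[3]=5  'aabbaaaccbcbcccbbcbcaba'
  #4 SA[4]=10  'aaccbcbcccbbcbcaba'
  #5 SA[5]=25  'aba'
  #6 SA[6]=2  'abaaabbaaaccbcbcccbbcbcaba'
  #7 SA[7]=6  'abbaaaccbcbcccbbcbcaba'
  #8 SA[8]=11  'accbcbcccbbcbcaba'
  #9 SA[9]=26  'ba'
  #10 SA[10]=3  'baaabbaaaccbcbcccbbcbcaba'
  #11 SA[11]=8  'baaaccbcbcccbbcbcaba'
  #12 SA[12]=7  'bbaaaccbcbcccbbcbcaba'
  #13 SA[13]=20  'bbcbcaba'
  #14 SA[14]=23  'bcaba'
  #15 SA[15]=21  'bcbcaba'
  #16 SA[16]=14  'bcbcccbbcbcaba'
  #17 SA[17]=16  'bcccbbcbcaba'
  #18 SA[18]=24  'caba'
  #19 SA[19]=1  'cabaaabbaaaccbcbcccbbcbcaba'
  #20 SA[20]=19  'cbbcbcaba'
  #21 SA[21]=22  'cbcaba'
  #22 SA[22]=13  'cbcbcccbbcbcaba'
  #23 SA[23]=15  'cbcccbbcbcaba'
  #24 SA[24]=0  'ccabaaabbaaaccbcbcccbbcbcaba'
  #25 SA[25]=18  'ccbbcbcaba'
  #26 SA[26]=12  'ccbcbcccbbcbcaba'
  #27 SA[27]=17  'cccbbcbcaba'

SA = [27, 4, 9, 5, 10, 25, 2, 6, 11, 26, 3, 8, 7, 20, 23, 21, 14, 16, 24, 1, 19, 22, 13, 15, 0, 18, 12, 17]
[i] adj suffixes → lcp
  [1] 27/4 → 1 ('a')
  [2] 4/9 → 3 ('aaa')
  [3] 9/5 → 2 ('aa')
  [4] 5/10 → 2 ('aa')
  [5] 10/25 → 1 ('a')
  [6] 25/2 → 3 ('aba')
  [7] 2/6 → 2 ('ab')
  [8] 6/11 → 1 ('a')
  [9] 11/26 → 0 ('')
  [10] 26/3 → 2 ('ba')
  [11] 3/8 → 4 ('baaa')
  [12] 8/7 → 1 ('b')
  [13] 7/20 → 2 ('bb')
  [14] 20/23 → 1 ('b')
  [15] 23/21 → 2 ('bc')
  [16] 21/14 → 4 ('bcbc')
  [17] 14/16 → 2 ('bc')
  [18] 16/24 → 0 ('')
  [19] 24/1 → 4 ('caba')
  [20] 1/19 → 1 ('c')
  [21] 19/22 → 2 ('cb')
  [22] 22/13 → 3 ('cbc')
  [23] 13/15 → 3 ('cbc')
  [24] 15/0 → 1 ('c')
  [25] 0/18 → 2 ('cc')
  [26] 18/12 → 3 ('ccb')
  [27] 12/17 → 2 ('cc')

[0, 1, 3, 2, 2, 1, 3, 2, 1, 0, 2, 4, 1, 2, 1, 2, 4, 2, 0, 4, 1, 2, 3, 3, 1, 2, 3, 2]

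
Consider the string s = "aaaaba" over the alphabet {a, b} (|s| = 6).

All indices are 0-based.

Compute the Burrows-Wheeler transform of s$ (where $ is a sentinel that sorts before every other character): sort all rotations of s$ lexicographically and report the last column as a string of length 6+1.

ab$aaaa

rank  rotation last
    0  $aaaaba  a
    1  a$aaaab  b
    2  aaaaba$  $
    3  aaaba$a  a
    4  aaba$aa  a
    5  aba$aaa  a
    6  ba$aaaa  a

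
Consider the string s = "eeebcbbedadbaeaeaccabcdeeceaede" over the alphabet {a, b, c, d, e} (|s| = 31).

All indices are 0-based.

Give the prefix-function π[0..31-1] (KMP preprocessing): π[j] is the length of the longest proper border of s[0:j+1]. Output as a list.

π[0] = 0
j=1 s[j]='e': π[1]=1 (border 'e')
j=2 s[j]='e': π[2]=2 (border 'ee')
j=3 s[j]='b': k: 2→1→0; π[3]=0 (border '')
j=4 s[j]='c': π[4]=0 (border '')
j=5 s[j]='b': π[5]=0 (border '')
j=6 s[j]='b': π[6]=0 (border '')
j=7 s[j]='e': π[7]=1 (border 'e')
j=8 s[j]='d': k: 1→0; π[8]=0 (border '')
j=9 s[j]='a': π[9]=0 (border '')
j=10 s[j]='d': π[10]=0 (border '')
j=11 s[j]='b': π[11]=0 (border '')
j=12 s[j]='a': π[12]=0 (border '')
j=13 s[j]='e': π[13]=1 (border 'e')
j=14 s[j]='a': k: 1→0; π[14]=0 (border '')
j=15 s[j]='e': π[15]=1 (border 'e')
j=16 s[j]='a': k: 1→0; π[16]=0 (border '')
j=17 s[j]='c': π[17]=0 (border '')
j=18 s[j]='c': π[18]=0 (border '')
j=19 s[j]='a': π[19]=0 (border '')
j=20 s[j]='b': π[20]=0 (border '')
j=21 s[j]='c': π[21]=0 (border '')
j=22 s[j]='d': π[22]=0 (border '')
j=23 s[j]='e': π[23]=1 (border 'e')
j=24 s[j]='e': π[24]=2 (border 'ee')
j=25 s[j]='c': k: 2→1→0; π[25]=0 (border '')
j=26 s[j]='e': π[26]=1 (border 'e')
j=27 s[j]='a': k: 1→0; π[27]=0 (border '')
j=28 s[j]='e': π[28]=1 (border 'e')
j=29 s[j]='d': k: 1→0; π[29]=0 (border '')
j=30 s[j]='e': π[30]=1 (border 'e')

[0, 1, 2, 0, 0, 0, 0, 1, 0, 0, 0, 0, 0, 1, 0, 1, 0, 0, 0, 0, 0, 0, 0, 1, 2, 0, 1, 0, 1, 0, 1]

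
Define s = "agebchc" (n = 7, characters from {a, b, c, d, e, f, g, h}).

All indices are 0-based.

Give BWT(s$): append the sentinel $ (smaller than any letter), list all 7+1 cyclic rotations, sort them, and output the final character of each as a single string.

rank  rotation  last
    0  $agebchc  c
    1  agebchc$  $
    2  bchc$age  e
    3  c$agebch  h
    4  chc$ageb  b
    5  ebchc$ag  g
    6  gebchc$a  a
    7  hc$agebc  c

c$ehbgac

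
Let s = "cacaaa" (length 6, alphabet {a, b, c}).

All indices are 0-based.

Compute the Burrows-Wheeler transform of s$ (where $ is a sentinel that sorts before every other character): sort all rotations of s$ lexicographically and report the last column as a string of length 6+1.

rank  rotation last
    0  $cacaaa  a
    1  a$cacaa  a
    2  aa$caca  a
    3  aaa$cac  c
    4  acaaa$c  c
    5  caaa$ca  a
    6  cacaaa$  $

aaacca$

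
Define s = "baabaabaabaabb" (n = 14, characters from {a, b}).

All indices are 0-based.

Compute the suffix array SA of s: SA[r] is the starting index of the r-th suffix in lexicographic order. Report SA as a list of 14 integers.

[1, 4, 7, 10, 2, 5, 8, 11, 13, 0, 3, 6, 9, 12]

sorted suffixes:
  #0 SA[0]=1  'aabaabaabaabb'
  #1 SA[1]=4  'aabaabaabb'
  #2 SA[2]=7  'aabaabb'
  #3 SA[3]=10  'aabb'
  #4 SA[4]=2  'abaabaabaabb'
  #5 SA[5]=5  'abaabaabb'
  #6 SA[6]=8  'abaabb'
  #7 SA[7]=11  'abb'
  #8 SA[8]=13  'b'
  #9 SA[9]=0  'baabaabaabaabb'
  #10 SA[10]=3  'baabaabaabb'
  #11 SA[11]=6  'baabaabb'
  #12 SA[12]=9  'baabb'
  #13 SA[13]=12  'bb'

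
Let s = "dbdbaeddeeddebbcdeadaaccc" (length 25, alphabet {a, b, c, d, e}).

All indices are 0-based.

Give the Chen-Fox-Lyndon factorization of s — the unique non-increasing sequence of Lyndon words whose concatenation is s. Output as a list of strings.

emit factor 1: 'd' (i=0, period=1)
emit factor 2: 'bd' (i=1, period=2)
emit factor 3: 'b' (i=3, period=1)
emit factor 4: 'aeddeeddebbcde' (i=4, period=14)
emit factor 5: 'ad' (i=18, period=2)
emit factor 6: 'aaccc' (i=20, period=5)

["d", "bd", "b", "aeddeeddebbcde", "ad", "aaccc"]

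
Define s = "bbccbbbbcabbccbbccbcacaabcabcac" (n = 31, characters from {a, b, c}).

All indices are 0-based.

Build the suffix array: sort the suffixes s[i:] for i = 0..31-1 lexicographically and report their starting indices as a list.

sorted suffixes:
  #0 SA[0]=22  'aabcabcac'
  #1 SA[1]=9  'abbccbbccbcacaabcabcac'
  #2 SA[2]=23  'abcabcac'
  #3 SA[3]=26  'abcac'
  #4 SA[4]=29  'ac'
  #5 SA[5]=20  'acaabcabcac'
  #6 SA[6]=4  'bbbbcabbccbbccbcacaabcabcac'
  #7 SA[7]=5  'bbbcabbccbbccbcacaabcabcac'
  #8 SA[8]=6  'bbcabbccbbccbcacaabcabcac'
  #9 SA[9]=0  'bbccbbbbcabbccbbccbcacaabcabcac'
  #10 SA[10]=10  'bbccbbccbcacaabcabcac'
  #11 SA[11]=14  'bbccbcacaabcabcac'
  #12 SA[12]=7  'bcabbccbbccbcacaabcabcac'
  #13 SA[13]=24  'bcabcac'
  #14 SA[14]=27  'bcac'
  #15 SA[15]=18  'bcacaabcabcac'
  #16 SA[16]=1  'bccbbbbcabbccbbccbcacaabcabcac'
  #17 SA[17]=11  'bccbbccbcacaabcabcac'
  #18 SA[18]=15  'bccbcacaabcabcac'
  #19 SA[19]=30  'c'
  #20 SA[20]=21  'caabcabcac'
  #21 SA[21]=8  'cabbccbbccbcacaabcabcac'
  #22 SA[22]=25  'cabcac'
  #23 SA[23]=28  'cac'
  #24 SA[24]=19  'cacaabcabcac'
  #25 SA[25]=3  'cbbbbcabbccbbccbcacaabcabcac'
  #26 SA[26]=13  'cbbccbcacaabcabcac'
  #27 SA[27]=17  'cbcacaabcabcac'
  #28 SA[28]=2  'ccbbbbcabbccbbccbcacaabcabcac'
  #29 SA[29]=12  'ccbbccbcacaabcabcac'
  #30 SA[30]=16  'ccbcacaabcabcac'

[22, 9, 23, 26, 29, 20, 4, 5, 6, 0, 10, 14, 7, 24, 27, 18, 1, 11, 15, 30, 21, 8, 25, 28, 19, 3, 13, 17, 2, 12, 16]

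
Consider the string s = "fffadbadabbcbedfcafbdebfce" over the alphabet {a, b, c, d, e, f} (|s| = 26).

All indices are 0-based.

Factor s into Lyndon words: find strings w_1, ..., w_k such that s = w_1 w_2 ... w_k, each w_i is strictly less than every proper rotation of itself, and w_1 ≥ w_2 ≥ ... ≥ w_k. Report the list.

["f", "f", "f", "adb", "ad", "abbcbedfcafbdebfce"]

emit factor 1: 'f' (i=0, period=1)
emit factor 2: 'f' (i=1, period=1)
emit factor 3: 'f' (i=2, period=1)
emit factor 4: 'adb' (i=3, period=3)
emit factor 5: 'ad' (i=6, period=2)
emit factor 6: 'abbcbedfcafbdebfce' (i=8, period=18)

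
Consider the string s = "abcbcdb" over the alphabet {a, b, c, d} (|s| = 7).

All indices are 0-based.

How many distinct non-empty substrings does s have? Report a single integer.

rank→(start, suffix):
  0 → (0, 'abcbcdb')
  1 → (6, 'b')
  2 → (1, 'bcbcdb')
  3 → (3, 'bcdb')
  4 → (2, 'cbcdb')
  5 → (4, 'cdb')
  6 → (5, 'db')

SA = [0, 6, 1, 3, 2, 4, 5]
rank  pair      lcp
   1  s[0:],s[6:]  0  ''
   2  s[6:],s[1:]  1  'b'
   3  s[1:],s[3:]  2  'bc'
   4  s[3:],s[2:]  0  ''
   5  s[2:],s[4:]  1  'c'
   6  s[4:],s[5:]  0  ''

n(n+1)/2 = 7·8/2 = 28
Σ LCP = 0 + 0 + 1 + 2 + 0 + 1 + 0 = 4
distinct = 28 − 4 = 24

24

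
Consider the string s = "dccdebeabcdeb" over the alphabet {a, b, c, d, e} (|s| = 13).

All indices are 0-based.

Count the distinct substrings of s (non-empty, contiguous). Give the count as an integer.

rank→(start, suffix):
  0 → (7, 'abcdeb')
  1 → (12, 'b')
  2 → (8, 'bcdeb')
  3 → (5, 'beabcdeb')
  4 → (1, 'ccdebeabcdeb')
  5 → (9, 'cdeb')
  6 → (2, 'cdebeabcdeb')
  7 → (0, 'dccdebeabcdeb')
  8 → (10, 'deb')
  9 → (3, 'debeabcdeb')
  10 → (6, 'eabcdeb')
  11 → (11, 'eb')
  12 → (4, 'ebeabcdeb')

SA = [7, 12, 8, 5, 1, 9, 2, 0, 10, 3, 6, 11, 4]
rank  pair      lcp
   1  s[7:],s[12:]  0  ''
   2  s[12:],s[8:]  1  'b'
   3  s[8:],s[5:]  1  'b'
   4  s[5:],s[1:]  0  ''
   5  s[1:],s[9:]  1  'c'
   6  s[9:],s[2:]  4  'cdeb'
   7  s[2:],s[0:]  0  ''
   8  s[0:],s[10:]  1  'd'
   9  s[10:],s[3:]  3  'deb'
  10  s[3:],s[6:]  0  ''
  11  s[6:],s[11:]  1  'e'
  12  s[11:],s[4:]  2  'eb'

n(n+1)/2 = 13·14/2 = 91
Σ LCP = 0 + 0 + 1 + 1 + 0 + 1 + 4 + 0 + 1 + 3 + 0 + 1 + 2 = 14
distinct = 91 − 14 = 77

77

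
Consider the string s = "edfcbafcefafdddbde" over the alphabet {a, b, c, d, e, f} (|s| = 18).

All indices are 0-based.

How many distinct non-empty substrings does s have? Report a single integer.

156

rank | idx | suffix
   0 |   5 | afcefafdddbde
   1 |  10 | afdddbde
   2 |   4 | bafcefafdddbde
   3 |  15 | bde
   4 |   3 | cbafcefafdddbde
   5 |   7 | cefafdddbde
   6 |  14 | dbde
   7 |  13 | ddbde
   8 |  12 | dddbde
   9 |  16 | de
  10 |   1 | dfcbafcefafdddbde
  11 |  17 | e
  12 |   0 | edfcbafcefafdddbde
  13 |   8 | efafdddbde
  14 |   9 | fafdddbde
  15 |   2 | fcbafcefafdddbde
  16 |   6 | fcefafdddbde
  17 |  11 | fdddbde

SA = [5, 10, 4, 15, 3, 7, 14, 13, 12, 16, 1, 17, 0, 8, 9, 2, 6, 11]
i: (SA[i-1],SA[i]) lcp shared
  1: (5,10) 2 'af'
  2: (10,4) 0 ''
  3: (4,15) 1 'b'
  4: (15,3) 0 ''
  5: (3,7) 1 'c'
  6: (7,14) 0 ''
  7: (14,13) 1 'd'
  8: (13,12) 2 'dd'
  9: (12,16) 1 'd'
  10: (16,1) 1 'd'
  11: (1,17) 0 ''
  12: (17,0) 1 'e'
  13: (0,8) 1 'e'
  14: (8,9) 0 ''
  15: (9,2) 1 'f'
  16: (2,6) 2 'fc'
  17: (6,11) 1 'f'

n(n+1)/2 = 18·19/2 = 171
Σ LCP = 0 + 2 + 0 + 1 + 0 + 1 + 0 + 1 + 2 + 1 + 1 + 0 + 1 + 1 + 0 + 1 + 2 + 1 = 15
distinct = 171 − 15 = 156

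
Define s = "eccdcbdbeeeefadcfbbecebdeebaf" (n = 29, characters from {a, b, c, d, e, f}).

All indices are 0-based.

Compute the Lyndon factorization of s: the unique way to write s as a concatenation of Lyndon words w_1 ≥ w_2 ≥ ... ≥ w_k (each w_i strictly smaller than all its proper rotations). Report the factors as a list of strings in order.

["e", "ccd", "c", "bdbeeeef", "adcfbbecebdeebaf"]

emit factor 1: 'e' (i=0, period=1)
emit factor 2: 'ccd' (i=1, period=3)
emit factor 3: 'c' (i=4, period=1)
emit factor 4: 'bdbeeeef' (i=5, period=8)
emit factor 5: 'adcfbbecebdeebaf' (i=13, period=16)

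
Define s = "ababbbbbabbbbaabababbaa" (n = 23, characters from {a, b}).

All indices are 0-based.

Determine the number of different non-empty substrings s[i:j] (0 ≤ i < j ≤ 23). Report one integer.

209

sorted suffixes:
  #0 SA[0]=22  'a'
  #1 SA[1]=21  'aa'
  #2 SA[2]=13  'aabababbaa'
  #3 SA[3]=14  'abababbaa'
  #4 SA[4]=16  'ababbaa'
  #5 SA[5]=0  'ababbbbbabbbbaabababbaa'
  #6 SA[6]=18  'abbaa'
  #7 SA[7]=8  'abbbbaabababbaa'
  #8 SA[8]=2  'abbbbbabbbbaabababbaa'
  #9 SA[9]=20  'baa'
  #10 SA[10]=12  'baabababbaa'
  #11 SA[11]=15  'bababbaa'
  #12 SA[12]=17  'babbaa'
  #13 SA[13]=7  'babbbbaabababbaa'
  #14 SA[14]=1  'babbbbbabbbbaabababbaa'
  #15 SA[15]=19  'bbaa'
  #16 SA[16]=11  'bbaabababbaa'
  #17 SA[17]=6  'bbabbbbaabababbaa'
  #18 SA[18]=10  'bbbaabababbaa'
  #19 SA[19]=5  'bbbabbbbaabababbaa'
  #20 SA[20]=9  'bbbbaabababbaa'
  #21 SA[21]=4  'bbbbabbbbaabababbaa'
  #22 SA[22]=3  'bbbbbabbbbaabababbaa'

SA = [22, 21, 13, 14, 16, 0, 18, 8, 2, 20, 12, 15, 17, 7, 1, 19, 11, 6, 10, 5, 9, 4, 3]
[i] adj suffixes → lcp
  [1] 22/21 → 1 ('a')
  [2] 21/13 → 2 ('aa')
  [3] 13/14 → 1 ('a')
  [4] 14/16 → 4 ('abab')
  [5] 16/0 → 5 ('ababb')
  [6] 0/18 → 2 ('ab')
  [7] 18/8 → 3 ('abb')
  [8] 8/2 → 5 ('abbbb')
  [9] 2/20 → 0 ('')
  [10] 20/12 → 3 ('baa')
  [11] 12/15 → 2 ('ba')
  [12] 15/17 → 3 ('bab')
  [13] 17/7 → 4 ('babb')
  [14] 7/1 → 6 ('babbbb')
  [15] 1/19 → 1 ('b')
  [16] 19/11 → 4 ('bbaa')
  [17] 11/6 → 3 ('bba')
  [18] 6/10 → 2 ('bb')
  [19] 10/5 → 4 ('bbba')
  [20] 5/9 → 3 ('bbb')
  [21] 9/4 → 5 ('bbbba')
  [22] 4/3 → 4 ('bbbb')

n(n+1)/2 = 23·24/2 = 276
Σ LCP = 0 + 1 + 2 + 1 + 4 + 5 + 2 + 3 + 5 + 0 + 3 + 2 + 3 + 4 + 6 + 1 + 4 + 3 + 2 + 4 + 3 + 5 + 4 = 67
distinct = 276 − 67 = 209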